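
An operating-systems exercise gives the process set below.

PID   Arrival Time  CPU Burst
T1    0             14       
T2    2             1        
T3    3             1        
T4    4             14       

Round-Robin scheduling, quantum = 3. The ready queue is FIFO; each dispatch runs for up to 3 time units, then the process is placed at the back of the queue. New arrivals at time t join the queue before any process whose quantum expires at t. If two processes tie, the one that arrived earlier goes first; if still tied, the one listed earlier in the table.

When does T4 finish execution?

30

Schedule: | T1 0-3 | T2 3-4 | T3 4-5 | T1 5-8 | T4 8-11 | T1 11-14 | T4 14-17 | T1 17-20 | T4 20-23 | T1 23-25 | T4 25-30 |
Completion: T1=25  T2=4  T3=5  T4=30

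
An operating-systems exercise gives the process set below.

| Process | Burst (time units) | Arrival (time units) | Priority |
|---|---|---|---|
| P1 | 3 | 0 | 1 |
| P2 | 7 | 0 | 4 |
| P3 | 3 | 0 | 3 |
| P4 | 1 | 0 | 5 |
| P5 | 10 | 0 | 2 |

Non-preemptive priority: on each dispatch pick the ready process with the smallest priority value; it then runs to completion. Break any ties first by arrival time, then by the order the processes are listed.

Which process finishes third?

P3

Gantt: | P1 0-3 | P5 3-13 | P3 13-16 | P2 16-23 | P4 23-24 |
Completion: P1=3  P2=23  P3=16  P4=24  P5=13
Finish order: P1 → P5 → P3 → P2 → P4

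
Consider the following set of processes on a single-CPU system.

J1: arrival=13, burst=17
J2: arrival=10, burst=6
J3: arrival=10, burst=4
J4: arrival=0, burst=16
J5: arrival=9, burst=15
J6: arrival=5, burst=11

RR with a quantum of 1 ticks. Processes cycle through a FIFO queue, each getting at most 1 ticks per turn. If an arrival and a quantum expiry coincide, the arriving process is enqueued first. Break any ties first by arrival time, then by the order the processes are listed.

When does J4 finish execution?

53

Gantt: | J4 0-5 | J6 5-6 | J4 6-7 | J6 7-8 | J4 8-9 | J6 9-10 | J5 10-11 | J4 11-12 | J2 12-13 | J3 13-14 | J6 14-15 | J5 15-16 | J4 16-17 | J1 17-18 | J2 18-19 | J3 19-20 | J6 20-21 | J5 21-22 | J4 22-23 | J1 23-24 | J2 24-25 | J3 25-26 | J6 26-27 | J5 27-28 | J4 28-29 | J1 29-30 | J2 30-31 | J3 31-32 | J6 32-33 | J5 33-34 | J4 34-35 | J1 35-36 | J2 36-37 | J6 37-38 | J5 38-39 | J4 39-40 | J1 40-41 | J2 41-42 | J6 42-43 | J5 43-44 | J4 44-45 | J1 45-46 | J6 46-47 | J5 47-48 | J4 48-49 | J1 49-50 | J6 50-51 | J5 51-52 | J4 52-53 | J1 53-54 | J5 54-55 | J1 55-56 | J5 56-57 | J1 57-58 | J5 58-59 | J1 59-60 | J5 60-61 | J1 61-62 | J5 62-63 | J1 63-64 | J5 64-65 | J1 65-69 |
Completion: J1=69  J2=42  J3=32  J4=53  J5=65  J6=51
Turnaround (C−A): J1=56  J2=32  J3=22  J4=53  J5=56  J6=46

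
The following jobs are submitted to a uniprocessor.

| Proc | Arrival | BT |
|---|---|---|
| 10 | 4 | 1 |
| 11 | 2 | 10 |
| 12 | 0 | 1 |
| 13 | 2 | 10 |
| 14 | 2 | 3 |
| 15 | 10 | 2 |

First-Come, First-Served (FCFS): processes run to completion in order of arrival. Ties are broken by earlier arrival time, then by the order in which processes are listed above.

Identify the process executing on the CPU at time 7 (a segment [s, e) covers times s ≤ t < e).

Gantt: | 12 0-1 | idle 1-2 | 11 2-12 | 13 12-22 | 14 22-25 | 10 25-26 | 15 26-28 |
Completion: 10=26  11=12  12=1  13=22  14=25  15=28

11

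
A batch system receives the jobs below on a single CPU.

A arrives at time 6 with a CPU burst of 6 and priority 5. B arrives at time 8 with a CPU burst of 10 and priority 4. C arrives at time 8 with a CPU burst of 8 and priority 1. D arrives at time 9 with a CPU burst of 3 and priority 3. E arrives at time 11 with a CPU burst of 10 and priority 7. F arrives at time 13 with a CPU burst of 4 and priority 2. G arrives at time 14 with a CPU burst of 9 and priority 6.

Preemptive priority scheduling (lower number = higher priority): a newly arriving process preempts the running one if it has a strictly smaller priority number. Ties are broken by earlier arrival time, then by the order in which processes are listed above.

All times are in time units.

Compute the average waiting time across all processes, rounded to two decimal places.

Schedule: | idle 0-6 | A 6-8 | C 8-16 | F 16-20 | D 20-23 | B 23-33 | A 33-37 | G 37-46 | E 46-56 |
Completion: A=37  B=33  C=16  D=23  E=56  F=20  G=46
Turnaround (C−A): A=31  B=25  C=8  D=14  E=45  F=7  G=32
Waiting times: A=25, B=15, C=0, D=11, E=35, F=3, G=23
Average waiting = (25+15+0+11+35+3+23) / 7 = 112/7 = 16.00

16.00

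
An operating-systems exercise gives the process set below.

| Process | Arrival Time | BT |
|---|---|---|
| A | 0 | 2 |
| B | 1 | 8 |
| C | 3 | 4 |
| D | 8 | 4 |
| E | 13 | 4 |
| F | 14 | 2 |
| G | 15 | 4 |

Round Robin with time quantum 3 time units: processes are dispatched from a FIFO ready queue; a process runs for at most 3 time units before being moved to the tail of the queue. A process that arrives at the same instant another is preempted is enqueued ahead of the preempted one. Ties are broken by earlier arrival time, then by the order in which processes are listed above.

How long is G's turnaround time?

13

Schedule: | A 0-2 | B 2-5 | C 5-8 | B 8-11 | D 11-14 | C 14-15 | B 15-17 | E 17-20 | F 20-22 | D 22-23 | G 23-26 | E 26-27 | G 27-28 |
Completion: A=2  B=17  C=15  D=23  E=27  F=22  G=28
Turnaround (C−A): A=2  B=16  C=12  D=15  E=14  F=8  G=13
Turnaround(G) = completion − arrival = 28 − 15 = 13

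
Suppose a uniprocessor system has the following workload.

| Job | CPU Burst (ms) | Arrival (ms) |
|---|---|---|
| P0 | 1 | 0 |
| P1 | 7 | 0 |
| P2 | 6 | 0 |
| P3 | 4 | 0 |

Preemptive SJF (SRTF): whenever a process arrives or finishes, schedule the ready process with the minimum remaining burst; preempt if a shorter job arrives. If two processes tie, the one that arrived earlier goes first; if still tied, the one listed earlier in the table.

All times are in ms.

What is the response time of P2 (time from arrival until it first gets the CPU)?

5

Schedule: | P0 0-1 | P3 1-5 | P2 5-11 | P1 11-18 |
Completion: P0=1  P1=18  P2=11  P3=5
Turnaround (C−A): P0=1  P1=18  P2=11  P3=5
Response(P2) = first start − arrival = 5 − 0 = 5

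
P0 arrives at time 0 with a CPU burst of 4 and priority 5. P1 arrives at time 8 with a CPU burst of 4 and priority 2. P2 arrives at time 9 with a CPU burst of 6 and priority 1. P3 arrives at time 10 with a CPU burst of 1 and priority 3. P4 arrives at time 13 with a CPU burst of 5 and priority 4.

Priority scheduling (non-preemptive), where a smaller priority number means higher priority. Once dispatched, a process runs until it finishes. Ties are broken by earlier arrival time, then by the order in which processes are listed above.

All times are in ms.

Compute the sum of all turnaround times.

37

Timeline: | P0 0-4 | idle 4-8 | P1 8-12 | P2 12-18 | P3 18-19 | P4 19-24 |
Completion: P0=4  P1=12  P2=18  P3=19  P4=24
Turnaround (C−A): P0=4  P1=4  P2=9  P3=9  P4=11
Turnaround = completion − arrival: P0=4, P1=4, P2=9, P3=9, P4=11
Total turnaround = 4 + 4 + 9 + 9 + 11 = 37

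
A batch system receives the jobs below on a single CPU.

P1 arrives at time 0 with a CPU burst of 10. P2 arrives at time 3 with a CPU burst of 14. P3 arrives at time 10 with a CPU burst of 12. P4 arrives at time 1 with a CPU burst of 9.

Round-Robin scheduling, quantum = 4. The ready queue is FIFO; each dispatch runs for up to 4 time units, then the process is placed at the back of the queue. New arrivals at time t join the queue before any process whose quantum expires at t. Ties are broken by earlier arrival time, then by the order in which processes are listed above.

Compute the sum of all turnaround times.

Schedule: | P1 0-4 | P4 4-8 | P2 8-12 | P1 12-16 | P4 16-20 | P3 20-24 | P2 24-28 | P1 28-30 | P4 30-31 | P3 31-35 | P2 35-39 | P3 39-43 | P2 43-45 |
Completion: P1=30  P2=45  P3=43  P4=31
Turnaround = completion − arrival: P1=30, P2=42, P3=33, P4=30
Total turnaround = 30 + 42 + 33 + 30 = 135

135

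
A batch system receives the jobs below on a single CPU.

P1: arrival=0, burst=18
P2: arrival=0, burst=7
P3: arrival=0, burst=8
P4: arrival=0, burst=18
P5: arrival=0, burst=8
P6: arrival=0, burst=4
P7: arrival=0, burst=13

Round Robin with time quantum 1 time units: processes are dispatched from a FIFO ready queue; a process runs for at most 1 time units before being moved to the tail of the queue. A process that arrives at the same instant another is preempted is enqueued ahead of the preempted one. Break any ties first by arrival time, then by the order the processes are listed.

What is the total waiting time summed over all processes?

Schedule: | P1 0-1 | P2 1-2 | P3 2-3 | P4 3-4 | P5 4-5 | P6 5-6 | P7 6-7 | P1 7-8 | P2 8-9 | P3 9-10 | P4 10-11 | P5 11-12 | P6 12-13 | P7 13-14 | P1 14-15 | P2 15-16 | P3 16-17 | P4 17-18 | P5 18-19 | P6 19-20 | P7 20-21 | P1 21-22 | P2 22-23 | P3 23-24 | P4 24-25 | P5 25-26 | P6 26-27 | P7 27-28 | P1 28-29 | P2 29-30 | P3 30-31 | P4 31-32 | P5 32-33 | P7 33-34 | P1 34-35 | P2 35-36 | P3 36-37 | P4 37-38 | P5 38-39 | P7 39-40 | P1 40-41 | P2 41-42 | P3 42-43 | P4 43-44 | P5 44-45 | P7 45-46 | P1 46-47 | P3 47-48 | P4 48-49 | P5 49-50 | P7 50-51 | P1 51-52 | P4 52-53 | P7 53-54 | P1 54-55 | P4 55-56 | P7 56-57 | P1 57-58 | P4 58-59 | P7 59-60 | P1 60-61 | P4 61-62 | P7 62-63 | P1 63-64 | P4 64-65 | P7 65-66 | P1 66-67 | P4 67-68 | P1 68-69 | P4 69-70 | P1 70-71 | P4 71-72 | P1 72-73 | P4 73-74 | P1 74-75 | P4 75-76 |
Completion: P1=75  P2=42  P3=48  P4=76  P5=50  P6=27  P7=66
Waiting = turnaround − burst: P1=57, P2=35, P3=40, P4=58, P5=42, P6=23, P7=53
Total waiting = 57 + 35 + 40 + 58 + 42 + 23 + 53 = 308

308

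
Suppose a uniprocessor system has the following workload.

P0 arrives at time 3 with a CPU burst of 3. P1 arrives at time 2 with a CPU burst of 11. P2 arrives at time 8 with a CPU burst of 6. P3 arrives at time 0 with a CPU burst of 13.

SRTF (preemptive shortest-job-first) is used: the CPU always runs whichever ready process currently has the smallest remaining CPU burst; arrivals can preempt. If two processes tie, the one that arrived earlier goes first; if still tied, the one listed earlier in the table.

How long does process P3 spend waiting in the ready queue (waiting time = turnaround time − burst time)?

9

Gantt: | P3 0-3 | P0 3-6 | P3 6-8 | P2 8-14 | P3 14-22 | P1 22-33 |
Completion: P0=6  P1=33  P2=14  P3=22
Waiting(P3) = turnaround − burst = 22 − 13 = 9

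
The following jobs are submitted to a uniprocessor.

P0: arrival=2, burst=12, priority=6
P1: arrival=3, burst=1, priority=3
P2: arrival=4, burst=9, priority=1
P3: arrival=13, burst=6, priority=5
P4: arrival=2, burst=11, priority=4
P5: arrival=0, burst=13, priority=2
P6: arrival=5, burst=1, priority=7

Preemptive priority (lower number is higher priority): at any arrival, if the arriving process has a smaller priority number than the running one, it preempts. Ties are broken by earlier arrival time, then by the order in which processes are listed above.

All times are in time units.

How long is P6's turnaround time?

Gantt: | P5 0-4 | P2 4-13 | P5 13-22 | P1 22-23 | P4 23-34 | P3 34-40 | P0 40-52 | P6 52-53 |
Completion: P0=52  P1=23  P2=13  P3=40  P4=34  P5=22  P6=53
Turnaround(P6) = completion − arrival = 53 − 5 = 48

48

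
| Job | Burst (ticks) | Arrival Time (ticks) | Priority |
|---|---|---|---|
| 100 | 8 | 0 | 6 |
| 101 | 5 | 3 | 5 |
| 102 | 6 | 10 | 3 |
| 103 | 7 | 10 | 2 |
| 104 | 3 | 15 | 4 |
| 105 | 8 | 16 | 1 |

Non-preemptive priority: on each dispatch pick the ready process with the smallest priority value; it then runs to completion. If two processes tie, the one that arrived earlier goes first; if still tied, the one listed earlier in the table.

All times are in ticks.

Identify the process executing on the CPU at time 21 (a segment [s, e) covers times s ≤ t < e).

Schedule: | 100 0-8 | 101 8-13 | 103 13-20 | 105 20-28 | 102 28-34 | 104 34-37 |
Completion: 100=8  101=13  102=34  103=20  104=37  105=28
Turnaround (C−A): 100=8  101=10  102=24  103=10  104=22  105=12

105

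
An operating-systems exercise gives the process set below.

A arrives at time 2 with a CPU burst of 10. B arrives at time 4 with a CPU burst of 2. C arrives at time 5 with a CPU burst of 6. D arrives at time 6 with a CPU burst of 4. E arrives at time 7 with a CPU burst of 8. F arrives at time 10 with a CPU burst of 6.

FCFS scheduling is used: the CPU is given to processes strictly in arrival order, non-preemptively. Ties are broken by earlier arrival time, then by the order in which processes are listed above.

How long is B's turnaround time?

Timeline: | idle 0-2 | A 2-12 | B 12-14 | C 14-20 | D 20-24 | E 24-32 | F 32-38 |
Completion: A=12  B=14  C=20  D=24  E=32  F=38
Turnaround(B) = completion − arrival = 14 − 4 = 10

10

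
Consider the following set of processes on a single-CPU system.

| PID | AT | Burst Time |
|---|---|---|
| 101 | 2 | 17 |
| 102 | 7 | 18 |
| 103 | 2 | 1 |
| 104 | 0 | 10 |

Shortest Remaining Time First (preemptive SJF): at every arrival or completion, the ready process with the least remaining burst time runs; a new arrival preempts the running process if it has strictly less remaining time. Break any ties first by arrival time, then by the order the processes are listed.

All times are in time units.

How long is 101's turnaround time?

26

Schedule: | 104 0-2 | 103 2-3 | 104 3-11 | 101 11-28 | 102 28-46 |
Completion: 101=28  102=46  103=3  104=11
Turnaround (C−A): 101=26  102=39  103=1  104=11
Turnaround(101) = completion − arrival = 28 − 2 = 26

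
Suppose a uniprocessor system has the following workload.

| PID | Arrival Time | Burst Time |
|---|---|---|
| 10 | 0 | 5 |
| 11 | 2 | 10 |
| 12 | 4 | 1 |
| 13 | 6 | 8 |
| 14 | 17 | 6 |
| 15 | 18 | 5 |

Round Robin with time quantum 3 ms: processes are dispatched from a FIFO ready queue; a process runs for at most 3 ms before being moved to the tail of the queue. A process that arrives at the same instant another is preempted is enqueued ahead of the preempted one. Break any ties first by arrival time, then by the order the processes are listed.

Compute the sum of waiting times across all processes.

Schedule: | 10 0-3 | 11 3-6 | 10 6-8 | 12 8-9 | 13 9-12 | 11 12-15 | 13 15-18 | 11 18-21 | 14 21-24 | 15 24-27 | 13 27-29 | 11 29-30 | 14 30-33 | 15 33-35 |
Completion: 10=8  11=30  12=9  13=29  14=33  15=35
Turnaround (C−A): 10=8  11=28  12=5  13=23  14=16  15=17
Waiting = turnaround − burst: 10=3, 11=18, 12=4, 13=15, 14=10, 15=12
Total waiting = 3 + 18 + 4 + 15 + 10 + 12 = 62

62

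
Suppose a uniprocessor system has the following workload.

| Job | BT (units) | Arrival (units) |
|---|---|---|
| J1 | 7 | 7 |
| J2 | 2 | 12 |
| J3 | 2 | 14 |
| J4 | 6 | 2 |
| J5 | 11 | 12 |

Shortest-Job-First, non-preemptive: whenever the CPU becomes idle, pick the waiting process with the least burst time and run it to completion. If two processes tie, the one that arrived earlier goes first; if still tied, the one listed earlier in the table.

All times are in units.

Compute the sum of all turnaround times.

Gantt: | idle 0-2 | J4 2-8 | J1 8-15 | J2 15-17 | J3 17-19 | J5 19-30 |
Completion: J1=15  J2=17  J3=19  J4=8  J5=30
Turnaround (C−A): J1=8  J2=5  J3=5  J4=6  J5=18
Turnaround = completion − arrival: J1=8, J2=5, J3=5, J4=6, J5=18
Total turnaround = 8 + 5 + 5 + 6 + 18 = 42

42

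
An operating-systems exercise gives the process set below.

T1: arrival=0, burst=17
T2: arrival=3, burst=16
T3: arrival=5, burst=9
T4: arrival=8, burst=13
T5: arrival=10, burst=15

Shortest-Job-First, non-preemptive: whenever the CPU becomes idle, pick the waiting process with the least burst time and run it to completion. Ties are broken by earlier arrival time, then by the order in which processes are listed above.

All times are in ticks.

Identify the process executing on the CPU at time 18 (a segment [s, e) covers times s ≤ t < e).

T3

Schedule: | T1 0-17 | T3 17-26 | T4 26-39 | T5 39-54 | T2 54-70 |
Completion: T1=17  T2=70  T3=26  T4=39  T5=54
Turnaround (C−A): T1=17  T2=67  T3=21  T4=31  T5=44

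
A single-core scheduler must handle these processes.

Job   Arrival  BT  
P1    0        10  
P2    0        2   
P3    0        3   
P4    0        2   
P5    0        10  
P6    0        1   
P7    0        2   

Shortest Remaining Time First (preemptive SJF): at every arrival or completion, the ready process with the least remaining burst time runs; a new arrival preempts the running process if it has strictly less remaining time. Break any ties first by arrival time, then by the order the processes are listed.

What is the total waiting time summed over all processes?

Gantt: | P6 0-1 | P2 1-3 | P4 3-5 | P7 5-7 | P3 7-10 | P1 10-20 | P5 20-30 |
Completion: P1=20  P2=3  P3=10  P4=5  P5=30  P6=1  P7=7
Turnaround (C−A): P1=20  P2=3  P3=10  P4=5  P5=30  P6=1  P7=7
Waiting = turnaround − burst: P1=10, P2=1, P3=7, P4=3, P5=20, P6=0, P7=5
Total waiting = 10 + 1 + 7 + 3 + 20 + 0 + 5 = 46

46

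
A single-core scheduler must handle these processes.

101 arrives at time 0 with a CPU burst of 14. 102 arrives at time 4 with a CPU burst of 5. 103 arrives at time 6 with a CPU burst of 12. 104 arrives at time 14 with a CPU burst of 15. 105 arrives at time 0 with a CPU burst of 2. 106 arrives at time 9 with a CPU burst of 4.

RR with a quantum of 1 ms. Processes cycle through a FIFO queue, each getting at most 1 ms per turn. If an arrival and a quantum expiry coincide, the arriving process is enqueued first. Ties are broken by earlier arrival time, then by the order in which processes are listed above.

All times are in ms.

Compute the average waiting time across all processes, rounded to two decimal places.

Gantt: | 101 0-1 | 105 1-2 | 101 2-3 | 105 3-4 | 101 4-5 | 102 5-6 | 101 6-7 | 103 7-8 | 102 8-9 | 101 9-10 | 103 10-11 | 106 11-12 | 102 12-13 | 101 13-14 | 103 14-15 | 106 15-16 | 102 16-17 | 104 17-18 | 101 18-19 | 103 19-20 | 106 20-21 | 102 21-22 | 104 22-23 | 101 23-24 | 103 24-25 | 106 25-26 | 104 26-27 | 101 27-28 | 103 28-29 | 104 29-30 | 101 30-31 | 103 31-32 | 104 32-33 | 101 33-34 | 103 34-35 | 104 35-36 | 101 36-37 | 103 37-38 | 104 38-39 | 101 39-40 | 103 40-41 | 104 41-42 | 101 42-43 | 103 43-44 | 104 44-45 | 103 45-46 | 104 46-52 |
Completion: 101=43  102=22  103=46  104=52  105=4  106=26
Waiting times: 101=29, 102=13, 103=28, 104=23, 105=2, 106=13
Average waiting = (29+13+28+23+2+13) / 6 = 108/6 = 18.00

18.00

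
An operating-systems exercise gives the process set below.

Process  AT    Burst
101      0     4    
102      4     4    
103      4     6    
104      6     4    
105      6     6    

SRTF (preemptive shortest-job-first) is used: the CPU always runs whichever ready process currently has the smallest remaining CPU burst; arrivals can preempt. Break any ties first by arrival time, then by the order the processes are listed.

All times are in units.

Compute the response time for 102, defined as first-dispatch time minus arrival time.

Timeline: | 101 0-4 | 102 4-8 | 104 8-12 | 103 12-18 | 105 18-24 |
Completion: 101=4  102=8  103=18  104=12  105=24
Turnaround (C−A): 101=4  102=4  103=14  104=6  105=18
Response(102) = first start − arrival = 4 − 4 = 0

0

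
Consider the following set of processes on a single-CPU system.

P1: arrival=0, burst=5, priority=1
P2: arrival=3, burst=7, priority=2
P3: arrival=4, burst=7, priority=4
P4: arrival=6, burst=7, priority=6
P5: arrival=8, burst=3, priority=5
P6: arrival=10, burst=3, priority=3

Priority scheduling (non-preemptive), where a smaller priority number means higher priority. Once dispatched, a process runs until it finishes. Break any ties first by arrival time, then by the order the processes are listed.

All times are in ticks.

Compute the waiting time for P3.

Gantt: | P1 0-5 | P2 5-12 | P6 12-15 | P3 15-22 | P5 22-25 | P4 25-32 |
Completion: P1=5  P2=12  P3=22  P4=32  P5=25  P6=15
Turnaround (C−A): P1=5  P2=9  P3=18  P4=26  P5=17  P6=5
Waiting(P3) = turnaround − burst = 18 − 7 = 11

11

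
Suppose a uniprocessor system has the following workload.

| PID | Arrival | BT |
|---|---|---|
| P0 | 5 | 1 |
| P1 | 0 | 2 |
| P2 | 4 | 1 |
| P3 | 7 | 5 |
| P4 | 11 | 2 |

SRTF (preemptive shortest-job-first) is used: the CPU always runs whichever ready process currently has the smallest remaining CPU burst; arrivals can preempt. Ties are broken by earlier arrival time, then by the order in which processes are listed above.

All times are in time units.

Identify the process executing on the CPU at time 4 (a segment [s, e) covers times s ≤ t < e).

Timeline: | P1 0-2 | idle 2-4 | P2 4-5 | P0 5-6 | idle 6-7 | P3 7-12 | P4 12-14 |
Completion: P0=6  P1=2  P2=5  P3=12  P4=14
Turnaround (C−A): P0=1  P1=2  P2=1  P3=5  P4=3

P2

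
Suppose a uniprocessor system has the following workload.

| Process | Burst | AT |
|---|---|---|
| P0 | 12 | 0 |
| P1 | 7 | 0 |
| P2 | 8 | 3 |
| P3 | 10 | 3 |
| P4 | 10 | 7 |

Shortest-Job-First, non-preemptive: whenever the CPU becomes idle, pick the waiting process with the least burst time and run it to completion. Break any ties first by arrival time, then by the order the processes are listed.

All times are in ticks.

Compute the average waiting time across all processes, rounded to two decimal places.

13.80

Timeline: | P1 0-7 | P2 7-15 | P3 15-25 | P4 25-35 | P0 35-47 |
Completion: P0=47  P1=7  P2=15  P3=25  P4=35
Turnaround (C−A): P0=47  P1=7  P2=12  P3=22  P4=28
Waiting times: P0=35, P1=0, P2=4, P3=12, P4=18
Average waiting = (35+0+4+12+18) / 5 = 69/5 = 13.80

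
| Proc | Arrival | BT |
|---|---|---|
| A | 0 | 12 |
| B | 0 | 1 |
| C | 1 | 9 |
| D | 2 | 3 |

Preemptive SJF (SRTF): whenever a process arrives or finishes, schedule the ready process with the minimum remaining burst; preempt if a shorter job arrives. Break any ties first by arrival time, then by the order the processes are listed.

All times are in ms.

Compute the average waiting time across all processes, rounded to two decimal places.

4.00

Gantt: | B 0-1 | C 1-2 | D 2-5 | C 5-13 | A 13-25 |
Completion: A=25  B=1  C=13  D=5
Turnaround (C−A): A=25  B=1  C=12  D=3
Waiting times: A=13, B=0, C=3, D=0
Average waiting = (13+0+3+0) / 4 = 16/4 = 4.00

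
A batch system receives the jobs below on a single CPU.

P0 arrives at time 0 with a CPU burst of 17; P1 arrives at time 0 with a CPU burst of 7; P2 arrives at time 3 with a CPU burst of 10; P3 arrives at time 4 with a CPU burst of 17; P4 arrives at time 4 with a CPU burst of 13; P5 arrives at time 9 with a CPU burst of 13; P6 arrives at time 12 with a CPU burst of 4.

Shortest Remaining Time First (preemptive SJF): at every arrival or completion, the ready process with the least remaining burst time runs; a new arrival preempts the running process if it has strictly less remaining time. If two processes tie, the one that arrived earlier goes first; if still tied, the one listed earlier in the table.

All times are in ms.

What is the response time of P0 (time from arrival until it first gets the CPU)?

47

Timeline: | P1 0-7 | P2 7-12 | P6 12-16 | P2 16-21 | P4 21-34 | P5 34-47 | P0 47-64 | P3 64-81 |
Completion: P0=64  P1=7  P2=21  P3=81  P4=34  P5=47  P6=16
Turnaround (C−A): P0=64  P1=7  P2=18  P3=77  P4=30  P5=38  P6=4
Response(P0) = first start − arrival = 47 − 0 = 47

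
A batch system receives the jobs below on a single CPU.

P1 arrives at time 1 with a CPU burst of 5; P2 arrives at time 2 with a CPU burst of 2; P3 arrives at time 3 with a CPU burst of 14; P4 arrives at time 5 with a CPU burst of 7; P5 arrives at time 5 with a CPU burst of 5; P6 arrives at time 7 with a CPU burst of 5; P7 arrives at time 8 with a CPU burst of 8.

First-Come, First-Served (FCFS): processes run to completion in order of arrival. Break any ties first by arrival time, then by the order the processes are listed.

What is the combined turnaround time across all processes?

154

Gantt: | idle 0-1 | P1 1-6 | P2 6-8 | P3 8-22 | P4 22-29 | P5 29-34 | P6 34-39 | P7 39-47 |
Completion: P1=6  P2=8  P3=22  P4=29  P5=34  P6=39  P7=47
Turnaround = completion − arrival: P1=5, P2=6, P3=19, P4=24, P5=29, P6=32, P7=39
Total turnaround = 5 + 6 + 19 + 24 + 29 + 32 + 39 = 154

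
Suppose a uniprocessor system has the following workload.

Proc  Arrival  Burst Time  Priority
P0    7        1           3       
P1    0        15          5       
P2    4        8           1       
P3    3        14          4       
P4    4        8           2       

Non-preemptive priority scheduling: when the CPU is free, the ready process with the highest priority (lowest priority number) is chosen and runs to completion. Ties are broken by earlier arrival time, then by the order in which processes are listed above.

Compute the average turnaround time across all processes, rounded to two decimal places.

Timeline: | P1 0-15 | P2 15-23 | P4 23-31 | P0 31-32 | P3 32-46 |
Completion: P0=32  P1=15  P2=23  P3=46  P4=31
Turnaround times: P0=25, P1=15, P2=19, P3=43, P4=27
Average turnaround = (25+15+19+43+27) / 5 = 129/5 = 25.80

25.80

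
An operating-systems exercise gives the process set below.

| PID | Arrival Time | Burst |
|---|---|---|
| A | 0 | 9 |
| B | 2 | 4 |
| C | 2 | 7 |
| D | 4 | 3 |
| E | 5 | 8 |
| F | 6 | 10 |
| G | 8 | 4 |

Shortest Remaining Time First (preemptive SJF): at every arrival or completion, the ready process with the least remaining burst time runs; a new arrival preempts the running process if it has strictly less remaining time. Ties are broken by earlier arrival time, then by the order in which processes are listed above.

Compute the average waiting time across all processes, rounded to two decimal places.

11.86

Timeline: | A 0-2 | B 2-6 | D 6-9 | G 9-13 | A 13-20 | C 20-27 | E 27-35 | F 35-45 |
Completion: A=20  B=6  C=27  D=9  E=35  F=45  G=13
Waiting times: A=11, B=0, C=18, D=2, E=22, F=29, G=1
Average waiting = (11+0+18+2+22+29+1) / 7 = 83/7 = 11.86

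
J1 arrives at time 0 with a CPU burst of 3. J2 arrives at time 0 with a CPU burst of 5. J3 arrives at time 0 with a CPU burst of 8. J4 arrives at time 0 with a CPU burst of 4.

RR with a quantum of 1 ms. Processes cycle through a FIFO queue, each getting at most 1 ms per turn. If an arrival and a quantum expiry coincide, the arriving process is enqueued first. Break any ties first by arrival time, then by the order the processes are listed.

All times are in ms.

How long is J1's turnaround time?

Gantt: | J1 0-1 | J2 1-2 | J3 2-3 | J4 3-4 | J1 4-5 | J2 5-6 | J3 6-7 | J4 7-8 | J1 8-9 | J2 9-10 | J3 10-11 | J4 11-12 | J2 12-13 | J3 13-14 | J4 14-15 | J2 15-16 | J3 16-20 |
Completion: J1=9  J2=16  J3=20  J4=15
Turnaround(J1) = completion − arrival = 9 − 0 = 9

9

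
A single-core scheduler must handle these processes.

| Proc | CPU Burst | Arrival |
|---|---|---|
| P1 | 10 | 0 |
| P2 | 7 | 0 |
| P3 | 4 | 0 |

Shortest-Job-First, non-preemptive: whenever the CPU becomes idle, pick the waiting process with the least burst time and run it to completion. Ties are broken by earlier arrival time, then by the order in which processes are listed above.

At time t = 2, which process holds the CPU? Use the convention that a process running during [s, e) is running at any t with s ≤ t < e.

P3

Gantt: | P3 0-4 | P2 4-11 | P1 11-21 |
Completion: P1=21  P2=11  P3=4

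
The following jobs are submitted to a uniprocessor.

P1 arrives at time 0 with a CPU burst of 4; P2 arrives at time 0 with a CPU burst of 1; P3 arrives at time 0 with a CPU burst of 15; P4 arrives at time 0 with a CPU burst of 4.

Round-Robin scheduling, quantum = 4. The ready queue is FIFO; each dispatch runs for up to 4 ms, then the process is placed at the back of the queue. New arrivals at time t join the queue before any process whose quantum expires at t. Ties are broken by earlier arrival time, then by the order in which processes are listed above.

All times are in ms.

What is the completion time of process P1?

4

Timeline: | P1 0-4 | P2 4-5 | P3 5-9 | P4 9-13 | P3 13-24 |
Completion: P1=4  P2=5  P3=24  P4=13
Turnaround (C−A): P1=4  P2=5  P3=24  P4=13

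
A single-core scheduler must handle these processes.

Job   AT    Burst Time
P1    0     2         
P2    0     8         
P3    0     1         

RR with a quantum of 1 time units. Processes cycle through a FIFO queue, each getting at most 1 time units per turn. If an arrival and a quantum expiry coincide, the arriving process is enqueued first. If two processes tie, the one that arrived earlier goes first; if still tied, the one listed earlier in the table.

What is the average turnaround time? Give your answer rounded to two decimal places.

Schedule: | P1 0-1 | P2 1-2 | P3 2-3 | P1 3-4 | P2 4-11 |
Completion: P1=4  P2=11  P3=3
Turnaround (C−A): P1=4  P2=11  P3=3
Turnaround times: P1=4, P2=11, P3=3
Average turnaround = (4+11+3) / 3 = 18/3 = 6.00

6.00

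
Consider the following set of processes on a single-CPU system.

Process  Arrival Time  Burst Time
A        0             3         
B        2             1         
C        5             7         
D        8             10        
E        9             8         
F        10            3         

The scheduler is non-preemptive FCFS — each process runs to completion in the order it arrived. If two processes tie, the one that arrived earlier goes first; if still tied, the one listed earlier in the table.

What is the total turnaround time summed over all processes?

Gantt: | A 0-3 | B 3-4 | idle 4-5 | C 5-12 | D 12-22 | E 22-30 | F 30-33 |
Completion: A=3  B=4  C=12  D=22  E=30  F=33
Turnaround (C−A): A=3  B=2  C=7  D=14  E=21  F=23
Turnaround = completion − arrival: A=3, B=2, C=7, D=14, E=21, F=23
Total turnaround = 3 + 2 + 7 + 14 + 21 + 23 = 70

70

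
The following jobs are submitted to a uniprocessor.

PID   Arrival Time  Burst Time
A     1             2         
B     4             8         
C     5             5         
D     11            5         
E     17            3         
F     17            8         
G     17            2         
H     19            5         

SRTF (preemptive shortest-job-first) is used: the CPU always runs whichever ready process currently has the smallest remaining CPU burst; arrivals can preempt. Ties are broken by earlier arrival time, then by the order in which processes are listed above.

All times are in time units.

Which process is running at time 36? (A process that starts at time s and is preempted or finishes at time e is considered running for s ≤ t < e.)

F

Timeline: | idle 0-1 | A 1-3 | idle 3-4 | B 4-5 | C 5-10 | B 10-11 | D 11-16 | B 16-17 | G 17-19 | E 19-22 | B 22-27 | H 27-32 | F 32-40 |
Completion: A=3  B=27  C=10  D=16  E=22  F=40  G=19  H=32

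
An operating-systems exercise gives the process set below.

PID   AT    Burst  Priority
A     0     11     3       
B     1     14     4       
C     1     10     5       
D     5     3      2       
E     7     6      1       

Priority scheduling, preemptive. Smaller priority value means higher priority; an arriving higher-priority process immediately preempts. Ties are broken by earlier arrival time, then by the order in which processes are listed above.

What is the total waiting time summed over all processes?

Timeline: | A 0-5 | D 5-7 | E 7-13 | D 13-14 | A 14-20 | B 20-34 | C 34-44 |
Completion: A=20  B=34  C=44  D=14  E=13
Turnaround (C−A): A=20  B=33  C=43  D=9  E=6
Waiting = turnaround − burst: A=9, B=19, C=33, D=6, E=0
Total waiting = 9 + 19 + 33 + 6 + 0 = 67

67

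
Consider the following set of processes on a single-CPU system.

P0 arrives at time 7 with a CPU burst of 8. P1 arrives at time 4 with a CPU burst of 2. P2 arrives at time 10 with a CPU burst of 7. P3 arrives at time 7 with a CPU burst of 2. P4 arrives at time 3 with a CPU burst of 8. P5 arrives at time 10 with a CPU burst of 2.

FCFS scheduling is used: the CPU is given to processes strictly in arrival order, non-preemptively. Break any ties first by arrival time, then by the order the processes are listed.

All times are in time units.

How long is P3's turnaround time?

Timeline: | idle 0-3 | P4 3-11 | P1 11-13 | P0 13-21 | P3 21-23 | P2 23-30 | P5 30-32 |
Completion: P0=21  P1=13  P2=30  P3=23  P4=11  P5=32
Turnaround (C−A): P0=14  P1=9  P2=20  P3=16  P4=8  P5=22
Turnaround(P3) = completion − arrival = 23 − 7 = 16

16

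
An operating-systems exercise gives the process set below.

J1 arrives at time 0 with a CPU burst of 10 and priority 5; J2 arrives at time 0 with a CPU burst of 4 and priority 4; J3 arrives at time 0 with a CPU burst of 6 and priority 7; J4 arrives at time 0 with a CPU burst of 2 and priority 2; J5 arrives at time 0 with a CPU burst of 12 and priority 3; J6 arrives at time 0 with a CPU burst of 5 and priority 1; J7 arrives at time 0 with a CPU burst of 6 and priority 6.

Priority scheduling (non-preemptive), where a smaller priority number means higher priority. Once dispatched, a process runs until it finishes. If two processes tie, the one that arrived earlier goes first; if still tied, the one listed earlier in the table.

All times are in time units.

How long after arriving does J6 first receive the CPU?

Gantt: | J6 0-5 | J4 5-7 | J5 7-19 | J2 19-23 | J1 23-33 | J7 33-39 | J3 39-45 |
Completion: J1=33  J2=23  J3=45  J4=7  J5=19  J6=5  J7=39
Turnaround (C−A): J1=33  J2=23  J3=45  J4=7  J5=19  J6=5  J7=39
Response(J6) = first start − arrival = 0 − 0 = 0

0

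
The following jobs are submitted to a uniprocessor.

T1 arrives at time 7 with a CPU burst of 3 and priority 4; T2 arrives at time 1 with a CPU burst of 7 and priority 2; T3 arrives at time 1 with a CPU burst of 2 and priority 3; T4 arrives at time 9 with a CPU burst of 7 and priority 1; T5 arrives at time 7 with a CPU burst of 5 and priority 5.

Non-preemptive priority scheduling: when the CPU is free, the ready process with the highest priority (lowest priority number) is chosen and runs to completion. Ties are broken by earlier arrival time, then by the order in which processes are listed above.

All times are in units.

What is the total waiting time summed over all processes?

Gantt: | idle 0-1 | T2 1-8 | T3 8-10 | T4 10-17 | T1 17-20 | T5 20-25 |
Completion: T1=20  T2=8  T3=10  T4=17  T5=25
Waiting = turnaround − burst: T1=10, T2=0, T3=7, T4=1, T5=13
Total waiting = 10 + 0 + 7 + 1 + 13 = 31

31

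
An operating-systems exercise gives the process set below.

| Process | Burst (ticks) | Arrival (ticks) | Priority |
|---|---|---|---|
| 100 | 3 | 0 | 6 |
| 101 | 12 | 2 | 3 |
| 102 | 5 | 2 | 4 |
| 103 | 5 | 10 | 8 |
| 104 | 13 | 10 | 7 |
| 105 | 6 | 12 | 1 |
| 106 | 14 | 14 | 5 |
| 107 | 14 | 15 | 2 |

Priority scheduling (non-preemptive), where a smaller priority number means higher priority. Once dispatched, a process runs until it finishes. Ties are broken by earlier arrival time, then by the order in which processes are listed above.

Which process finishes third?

105

Schedule: | 100 0-3 | 101 3-15 | 105 15-21 | 107 21-35 | 102 35-40 | 106 40-54 | 104 54-67 | 103 67-72 |
Completion: 100=3  101=15  102=40  103=72  104=67  105=21  106=54  107=35
Turnaround (C−A): 100=3  101=13  102=38  103=62  104=57  105=9  106=40  107=20
Finish order: 100 → 101 → 105 → 107 → 102 → 106 → 104 → 103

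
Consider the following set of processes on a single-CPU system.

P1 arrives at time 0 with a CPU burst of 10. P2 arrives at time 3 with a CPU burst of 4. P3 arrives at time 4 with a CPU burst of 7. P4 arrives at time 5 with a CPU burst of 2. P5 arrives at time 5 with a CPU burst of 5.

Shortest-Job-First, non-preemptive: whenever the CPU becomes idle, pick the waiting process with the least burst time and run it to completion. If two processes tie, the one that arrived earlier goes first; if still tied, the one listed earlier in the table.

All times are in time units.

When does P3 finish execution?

28

Timeline: | P1 0-10 | P4 10-12 | P2 12-16 | P5 16-21 | P3 21-28 |
Completion: P1=10  P2=16  P3=28  P4=12  P5=21
Turnaround (C−A): P1=10  P2=13  P3=24  P4=7  P5=16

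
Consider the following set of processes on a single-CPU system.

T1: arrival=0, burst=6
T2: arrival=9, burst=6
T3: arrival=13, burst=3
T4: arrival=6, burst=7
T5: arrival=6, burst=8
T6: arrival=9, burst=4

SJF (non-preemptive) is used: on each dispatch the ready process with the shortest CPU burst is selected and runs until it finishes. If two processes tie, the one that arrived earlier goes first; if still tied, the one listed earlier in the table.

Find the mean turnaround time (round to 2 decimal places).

Schedule: | T1 0-6 | T4 6-13 | T3 13-16 | T6 16-20 | T2 20-26 | T5 26-34 |
Completion: T1=6  T2=26  T3=16  T4=13  T5=34  T6=20
Turnaround (C−A): T1=6  T2=17  T3=3  T4=7  T5=28  T6=11
Turnaround times: T1=6, T2=17, T3=3, T4=7, T5=28, T6=11
Average turnaround = (6+17+3+7+28+11) / 6 = 72/6 = 12.00

12.00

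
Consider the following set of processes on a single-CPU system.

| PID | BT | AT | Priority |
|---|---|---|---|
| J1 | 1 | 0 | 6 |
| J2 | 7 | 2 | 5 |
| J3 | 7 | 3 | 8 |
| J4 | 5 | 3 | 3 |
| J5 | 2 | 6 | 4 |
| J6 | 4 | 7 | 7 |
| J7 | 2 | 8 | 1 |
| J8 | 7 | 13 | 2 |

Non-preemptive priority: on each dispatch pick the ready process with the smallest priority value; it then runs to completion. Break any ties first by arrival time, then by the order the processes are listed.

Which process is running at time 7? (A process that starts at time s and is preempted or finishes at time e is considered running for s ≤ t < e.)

J2

Timeline: | J1 0-1 | idle 1-2 | J2 2-9 | J7 9-11 | J4 11-16 | J8 16-23 | J5 23-25 | J6 25-29 | J3 29-36 |
Completion: J1=1  J2=9  J3=36  J4=16  J5=25  J6=29  J7=11  J8=23
Turnaround (C−A): J1=1  J2=7  J3=33  J4=13  J5=19  J6=22  J7=3  J8=10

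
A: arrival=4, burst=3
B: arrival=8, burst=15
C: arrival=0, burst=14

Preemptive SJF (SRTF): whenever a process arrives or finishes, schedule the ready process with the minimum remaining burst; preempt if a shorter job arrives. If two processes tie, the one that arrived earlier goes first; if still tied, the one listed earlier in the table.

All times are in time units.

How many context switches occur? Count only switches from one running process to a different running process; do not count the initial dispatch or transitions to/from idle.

3

Gantt: | C 0-4 | A 4-7 | C 7-17 | B 17-32 |
Completion: A=7  B=32  C=17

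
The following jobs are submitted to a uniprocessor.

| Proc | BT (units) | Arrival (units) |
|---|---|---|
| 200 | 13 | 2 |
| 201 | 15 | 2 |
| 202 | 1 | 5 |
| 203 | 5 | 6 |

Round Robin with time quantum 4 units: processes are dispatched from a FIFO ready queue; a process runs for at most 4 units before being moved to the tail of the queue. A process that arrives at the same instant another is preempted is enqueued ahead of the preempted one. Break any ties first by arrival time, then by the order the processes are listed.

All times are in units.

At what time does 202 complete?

11

Timeline: | idle 0-2 | 200 2-6 | 201 6-10 | 202 10-11 | 203 11-15 | 200 15-19 | 201 19-23 | 203 23-24 | 200 24-28 | 201 28-32 | 200 32-33 | 201 33-36 |
Completion: 200=33  201=36  202=11  203=24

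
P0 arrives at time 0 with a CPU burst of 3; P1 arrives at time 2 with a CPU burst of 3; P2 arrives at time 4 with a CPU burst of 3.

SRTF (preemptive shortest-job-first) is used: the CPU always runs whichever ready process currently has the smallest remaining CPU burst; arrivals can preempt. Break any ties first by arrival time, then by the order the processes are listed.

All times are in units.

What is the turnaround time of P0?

3

Timeline: | P0 0-3 | P1 3-6 | P2 6-9 |
Completion: P0=3  P1=6  P2=9
Turnaround (C−A): P0=3  P1=4  P2=5
Turnaround(P0) = completion − arrival = 3 − 0 = 3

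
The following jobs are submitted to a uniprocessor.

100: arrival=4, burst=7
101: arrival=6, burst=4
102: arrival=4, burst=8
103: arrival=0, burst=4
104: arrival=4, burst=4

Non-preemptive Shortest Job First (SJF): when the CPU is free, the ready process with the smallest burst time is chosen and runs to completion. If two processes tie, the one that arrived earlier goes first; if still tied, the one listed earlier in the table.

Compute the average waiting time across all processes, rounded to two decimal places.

5.00

Gantt: | 103 0-4 | 104 4-8 | 101 8-12 | 100 12-19 | 102 19-27 |
Completion: 100=19  101=12  102=27  103=4  104=8
Waiting times: 100=8, 101=2, 102=15, 103=0, 104=0
Average waiting = (8+2+15+0+0) / 5 = 25/5 = 5.00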